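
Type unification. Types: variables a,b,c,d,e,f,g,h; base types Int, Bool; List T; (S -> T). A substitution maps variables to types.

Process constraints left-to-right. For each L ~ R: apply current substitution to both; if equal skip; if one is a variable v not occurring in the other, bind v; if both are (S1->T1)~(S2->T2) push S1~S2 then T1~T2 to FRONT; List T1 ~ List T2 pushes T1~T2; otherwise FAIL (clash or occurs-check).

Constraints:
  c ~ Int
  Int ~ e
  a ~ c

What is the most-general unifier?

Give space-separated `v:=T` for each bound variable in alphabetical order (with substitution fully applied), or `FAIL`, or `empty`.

Answer: a:=Int c:=Int e:=Int

Derivation:
step 1: unify c ~ Int  [subst: {-} | 2 pending]
  bind c := Int
step 2: unify Int ~ e  [subst: {c:=Int} | 1 pending]
  bind e := Int
step 3: unify a ~ Int  [subst: {c:=Int, e:=Int} | 0 pending]
  bind a := Int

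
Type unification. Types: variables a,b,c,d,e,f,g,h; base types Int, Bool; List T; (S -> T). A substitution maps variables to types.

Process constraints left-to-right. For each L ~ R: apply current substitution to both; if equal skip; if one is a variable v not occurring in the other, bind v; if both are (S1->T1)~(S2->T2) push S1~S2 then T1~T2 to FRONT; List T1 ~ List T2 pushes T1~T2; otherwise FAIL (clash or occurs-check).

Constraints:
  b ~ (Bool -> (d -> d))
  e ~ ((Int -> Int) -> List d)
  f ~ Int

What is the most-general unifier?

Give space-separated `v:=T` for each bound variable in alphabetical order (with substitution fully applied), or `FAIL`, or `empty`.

Answer: b:=(Bool -> (d -> d)) e:=((Int -> Int) -> List d) f:=Int

Derivation:
step 1: unify b ~ (Bool -> (d -> d))  [subst: {-} | 2 pending]
  bind b := (Bool -> (d -> d))
step 2: unify e ~ ((Int -> Int) -> List d)  [subst: {b:=(Bool -> (d -> d))} | 1 pending]
  bind e := ((Int -> Int) -> List d)
step 3: unify f ~ Int  [subst: {b:=(Bool -> (d -> d)), e:=((Int -> Int) -> List d)} | 0 pending]
  bind f := Int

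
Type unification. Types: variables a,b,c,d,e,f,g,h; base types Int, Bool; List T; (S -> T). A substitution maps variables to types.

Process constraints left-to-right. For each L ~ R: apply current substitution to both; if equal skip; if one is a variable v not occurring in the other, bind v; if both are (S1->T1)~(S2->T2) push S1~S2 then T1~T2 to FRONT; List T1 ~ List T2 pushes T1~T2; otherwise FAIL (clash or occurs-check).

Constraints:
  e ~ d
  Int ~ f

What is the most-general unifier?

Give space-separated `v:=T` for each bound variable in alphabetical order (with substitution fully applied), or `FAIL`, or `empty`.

Answer: e:=d f:=Int

Derivation:
step 1: unify e ~ d  [subst: {-} | 1 pending]
  bind e := d
step 2: unify Int ~ f  [subst: {e:=d} | 0 pending]
  bind f := Int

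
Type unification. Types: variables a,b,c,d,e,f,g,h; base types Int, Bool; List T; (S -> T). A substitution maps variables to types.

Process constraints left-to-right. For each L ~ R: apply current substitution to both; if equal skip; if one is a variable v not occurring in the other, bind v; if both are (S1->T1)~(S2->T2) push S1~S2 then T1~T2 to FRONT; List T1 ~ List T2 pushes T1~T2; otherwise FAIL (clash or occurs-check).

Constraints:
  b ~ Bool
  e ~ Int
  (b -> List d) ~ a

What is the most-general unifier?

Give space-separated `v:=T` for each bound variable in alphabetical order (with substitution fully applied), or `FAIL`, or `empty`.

Answer: a:=(Bool -> List d) b:=Bool e:=Int

Derivation:
step 1: unify b ~ Bool  [subst: {-} | 2 pending]
  bind b := Bool
step 2: unify e ~ Int  [subst: {b:=Bool} | 1 pending]
  bind e := Int
step 3: unify (Bool -> List d) ~ a  [subst: {b:=Bool, e:=Int} | 0 pending]
  bind a := (Bool -> List d)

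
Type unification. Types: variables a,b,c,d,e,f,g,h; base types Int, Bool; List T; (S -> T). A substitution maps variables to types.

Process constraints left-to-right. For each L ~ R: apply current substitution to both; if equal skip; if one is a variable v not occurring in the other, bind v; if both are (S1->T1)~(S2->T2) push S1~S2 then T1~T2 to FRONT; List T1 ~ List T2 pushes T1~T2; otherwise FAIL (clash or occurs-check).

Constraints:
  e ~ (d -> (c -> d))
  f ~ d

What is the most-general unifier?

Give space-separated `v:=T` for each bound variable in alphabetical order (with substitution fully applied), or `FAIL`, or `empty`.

step 1: unify e ~ (d -> (c -> d))  [subst: {-} | 1 pending]
  bind e := (d -> (c -> d))
step 2: unify f ~ d  [subst: {e:=(d -> (c -> d))} | 0 pending]
  bind f := d

Answer: e:=(d -> (c -> d)) f:=d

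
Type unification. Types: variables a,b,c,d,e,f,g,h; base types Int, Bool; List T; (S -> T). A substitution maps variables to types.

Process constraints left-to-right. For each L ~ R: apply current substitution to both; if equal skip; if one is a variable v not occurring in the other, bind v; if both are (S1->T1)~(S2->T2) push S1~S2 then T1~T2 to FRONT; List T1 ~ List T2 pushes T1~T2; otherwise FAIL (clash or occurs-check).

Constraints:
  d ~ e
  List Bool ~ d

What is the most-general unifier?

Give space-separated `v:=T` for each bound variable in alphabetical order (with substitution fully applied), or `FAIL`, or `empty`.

step 1: unify d ~ e  [subst: {-} | 1 pending]
  bind d := e
step 2: unify List Bool ~ e  [subst: {d:=e} | 0 pending]
  bind e := List Bool

Answer: d:=List Bool e:=List Bool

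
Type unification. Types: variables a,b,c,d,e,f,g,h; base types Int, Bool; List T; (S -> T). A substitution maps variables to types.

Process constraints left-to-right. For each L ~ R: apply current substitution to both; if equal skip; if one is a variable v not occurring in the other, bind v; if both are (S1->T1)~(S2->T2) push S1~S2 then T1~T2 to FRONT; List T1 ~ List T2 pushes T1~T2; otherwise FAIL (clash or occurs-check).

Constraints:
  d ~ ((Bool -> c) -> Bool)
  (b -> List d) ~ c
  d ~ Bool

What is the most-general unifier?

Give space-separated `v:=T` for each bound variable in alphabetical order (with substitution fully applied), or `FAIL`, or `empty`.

step 1: unify d ~ ((Bool -> c) -> Bool)  [subst: {-} | 2 pending]
  bind d := ((Bool -> c) -> Bool)
step 2: unify (b -> List ((Bool -> c) -> Bool)) ~ c  [subst: {d:=((Bool -> c) -> Bool)} | 1 pending]
  occurs-check fail

Answer: FAIL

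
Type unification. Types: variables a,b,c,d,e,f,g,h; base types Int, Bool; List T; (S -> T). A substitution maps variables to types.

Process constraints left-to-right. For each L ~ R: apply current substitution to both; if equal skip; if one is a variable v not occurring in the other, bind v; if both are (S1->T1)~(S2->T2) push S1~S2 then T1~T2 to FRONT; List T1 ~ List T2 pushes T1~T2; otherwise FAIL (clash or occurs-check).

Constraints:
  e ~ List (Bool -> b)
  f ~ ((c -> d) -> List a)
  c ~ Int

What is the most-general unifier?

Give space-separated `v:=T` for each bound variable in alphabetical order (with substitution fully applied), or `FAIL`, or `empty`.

step 1: unify e ~ List (Bool -> b)  [subst: {-} | 2 pending]
  bind e := List (Bool -> b)
step 2: unify f ~ ((c -> d) -> List a)  [subst: {e:=List (Bool -> b)} | 1 pending]
  bind f := ((c -> d) -> List a)
step 3: unify c ~ Int  [subst: {e:=List (Bool -> b), f:=((c -> d) -> List a)} | 0 pending]
  bind c := Int

Answer: c:=Int e:=List (Bool -> b) f:=((Int -> d) -> List a)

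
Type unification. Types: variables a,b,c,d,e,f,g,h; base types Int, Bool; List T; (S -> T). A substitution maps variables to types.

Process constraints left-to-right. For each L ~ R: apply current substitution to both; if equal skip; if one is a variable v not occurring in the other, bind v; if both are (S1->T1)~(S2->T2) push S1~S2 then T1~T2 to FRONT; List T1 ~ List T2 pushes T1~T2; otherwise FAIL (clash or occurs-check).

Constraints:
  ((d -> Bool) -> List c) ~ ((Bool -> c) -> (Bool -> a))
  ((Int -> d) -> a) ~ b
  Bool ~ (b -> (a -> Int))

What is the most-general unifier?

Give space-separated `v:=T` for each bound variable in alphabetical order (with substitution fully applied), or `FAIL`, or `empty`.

Answer: FAIL

Derivation:
step 1: unify ((d -> Bool) -> List c) ~ ((Bool -> c) -> (Bool -> a))  [subst: {-} | 2 pending]
  -> decompose arrow: push (d -> Bool)~(Bool -> c), List c~(Bool -> a)
step 2: unify (d -> Bool) ~ (Bool -> c)  [subst: {-} | 3 pending]
  -> decompose arrow: push d~Bool, Bool~c
step 3: unify d ~ Bool  [subst: {-} | 4 pending]
  bind d := Bool
step 4: unify Bool ~ c  [subst: {d:=Bool} | 3 pending]
  bind c := Bool
step 5: unify List Bool ~ (Bool -> a)  [subst: {d:=Bool, c:=Bool} | 2 pending]
  clash: List Bool vs (Bool -> a)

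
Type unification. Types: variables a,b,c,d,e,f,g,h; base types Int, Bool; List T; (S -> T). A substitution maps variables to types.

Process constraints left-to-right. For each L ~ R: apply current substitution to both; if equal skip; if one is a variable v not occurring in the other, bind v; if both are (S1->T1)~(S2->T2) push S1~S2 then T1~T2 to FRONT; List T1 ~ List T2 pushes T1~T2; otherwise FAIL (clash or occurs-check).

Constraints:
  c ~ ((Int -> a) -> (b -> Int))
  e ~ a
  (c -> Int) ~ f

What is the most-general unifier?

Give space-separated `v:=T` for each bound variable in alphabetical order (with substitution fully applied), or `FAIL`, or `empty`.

Answer: c:=((Int -> a) -> (b -> Int)) e:=a f:=(((Int -> a) -> (b -> Int)) -> Int)

Derivation:
step 1: unify c ~ ((Int -> a) -> (b -> Int))  [subst: {-} | 2 pending]
  bind c := ((Int -> a) -> (b -> Int))
step 2: unify e ~ a  [subst: {c:=((Int -> a) -> (b -> Int))} | 1 pending]
  bind e := a
step 3: unify (((Int -> a) -> (b -> Int)) -> Int) ~ f  [subst: {c:=((Int -> a) -> (b -> Int)), e:=a} | 0 pending]
  bind f := (((Int -> a) -> (b -> Int)) -> Int)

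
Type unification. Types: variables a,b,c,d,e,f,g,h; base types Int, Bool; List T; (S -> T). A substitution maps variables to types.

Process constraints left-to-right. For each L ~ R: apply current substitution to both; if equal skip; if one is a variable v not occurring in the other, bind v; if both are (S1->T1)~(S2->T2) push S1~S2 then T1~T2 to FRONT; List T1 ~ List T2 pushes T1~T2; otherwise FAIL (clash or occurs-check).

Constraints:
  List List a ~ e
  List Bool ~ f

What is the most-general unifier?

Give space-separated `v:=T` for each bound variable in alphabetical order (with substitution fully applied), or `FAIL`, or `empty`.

Answer: e:=List List a f:=List Bool

Derivation:
step 1: unify List List a ~ e  [subst: {-} | 1 pending]
  bind e := List List a
step 2: unify List Bool ~ f  [subst: {e:=List List a} | 0 pending]
  bind f := List Bool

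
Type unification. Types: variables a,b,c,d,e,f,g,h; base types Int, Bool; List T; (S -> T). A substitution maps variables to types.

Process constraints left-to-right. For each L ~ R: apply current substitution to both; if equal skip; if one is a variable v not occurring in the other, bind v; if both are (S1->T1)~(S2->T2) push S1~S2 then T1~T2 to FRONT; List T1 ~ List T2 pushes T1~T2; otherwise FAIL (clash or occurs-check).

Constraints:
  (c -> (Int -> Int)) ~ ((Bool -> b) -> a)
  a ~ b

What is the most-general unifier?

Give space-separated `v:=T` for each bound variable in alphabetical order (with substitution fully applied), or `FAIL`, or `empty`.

Answer: a:=(Int -> Int) b:=(Int -> Int) c:=(Bool -> (Int -> Int))

Derivation:
step 1: unify (c -> (Int -> Int)) ~ ((Bool -> b) -> a)  [subst: {-} | 1 pending]
  -> decompose arrow: push c~(Bool -> b), (Int -> Int)~a
step 2: unify c ~ (Bool -> b)  [subst: {-} | 2 pending]
  bind c := (Bool -> b)
step 3: unify (Int -> Int) ~ a  [subst: {c:=(Bool -> b)} | 1 pending]
  bind a := (Int -> Int)
step 4: unify (Int -> Int) ~ b  [subst: {c:=(Bool -> b), a:=(Int -> Int)} | 0 pending]
  bind b := (Int -> Int)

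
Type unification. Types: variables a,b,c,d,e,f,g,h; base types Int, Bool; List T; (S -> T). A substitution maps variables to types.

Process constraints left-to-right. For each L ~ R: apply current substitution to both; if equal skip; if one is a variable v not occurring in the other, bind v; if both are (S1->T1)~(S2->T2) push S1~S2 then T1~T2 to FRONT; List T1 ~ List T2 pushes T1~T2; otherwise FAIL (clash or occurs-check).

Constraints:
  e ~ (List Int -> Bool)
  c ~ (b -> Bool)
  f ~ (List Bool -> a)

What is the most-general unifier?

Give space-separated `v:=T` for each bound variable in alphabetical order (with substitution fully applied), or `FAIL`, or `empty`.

step 1: unify e ~ (List Int -> Bool)  [subst: {-} | 2 pending]
  bind e := (List Int -> Bool)
step 2: unify c ~ (b -> Bool)  [subst: {e:=(List Int -> Bool)} | 1 pending]
  bind c := (b -> Bool)
step 3: unify f ~ (List Bool -> a)  [subst: {e:=(List Int -> Bool), c:=(b -> Bool)} | 0 pending]
  bind f := (List Bool -> a)

Answer: c:=(b -> Bool) e:=(List Int -> Bool) f:=(List Bool -> a)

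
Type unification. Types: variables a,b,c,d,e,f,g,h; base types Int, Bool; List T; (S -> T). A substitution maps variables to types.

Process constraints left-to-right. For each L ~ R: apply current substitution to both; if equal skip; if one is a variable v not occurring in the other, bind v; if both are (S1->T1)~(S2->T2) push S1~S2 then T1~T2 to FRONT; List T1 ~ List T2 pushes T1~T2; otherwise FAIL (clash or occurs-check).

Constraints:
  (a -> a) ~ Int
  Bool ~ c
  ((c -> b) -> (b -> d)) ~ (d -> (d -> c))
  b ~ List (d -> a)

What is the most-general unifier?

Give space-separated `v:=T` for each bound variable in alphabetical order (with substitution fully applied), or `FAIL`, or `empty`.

step 1: unify (a -> a) ~ Int  [subst: {-} | 3 pending]
  clash: (a -> a) vs Int

Answer: FAIL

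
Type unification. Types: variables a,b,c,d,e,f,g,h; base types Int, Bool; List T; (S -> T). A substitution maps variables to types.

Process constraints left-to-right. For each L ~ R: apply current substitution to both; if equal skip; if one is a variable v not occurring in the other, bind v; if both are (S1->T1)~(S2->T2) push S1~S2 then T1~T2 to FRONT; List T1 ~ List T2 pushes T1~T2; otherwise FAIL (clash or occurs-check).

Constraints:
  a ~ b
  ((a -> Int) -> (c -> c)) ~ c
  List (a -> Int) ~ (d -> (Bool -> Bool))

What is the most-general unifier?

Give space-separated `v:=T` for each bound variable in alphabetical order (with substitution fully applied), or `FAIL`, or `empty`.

Answer: FAIL

Derivation:
step 1: unify a ~ b  [subst: {-} | 2 pending]
  bind a := b
step 2: unify ((b -> Int) -> (c -> c)) ~ c  [subst: {a:=b} | 1 pending]
  occurs-check fail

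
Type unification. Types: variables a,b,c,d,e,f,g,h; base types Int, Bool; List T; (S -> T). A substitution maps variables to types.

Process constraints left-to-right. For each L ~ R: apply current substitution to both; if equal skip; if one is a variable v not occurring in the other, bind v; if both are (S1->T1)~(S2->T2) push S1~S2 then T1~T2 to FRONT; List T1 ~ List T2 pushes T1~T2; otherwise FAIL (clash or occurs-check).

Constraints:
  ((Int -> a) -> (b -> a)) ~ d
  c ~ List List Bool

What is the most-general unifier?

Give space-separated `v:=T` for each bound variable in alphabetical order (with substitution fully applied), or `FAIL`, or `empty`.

step 1: unify ((Int -> a) -> (b -> a)) ~ d  [subst: {-} | 1 pending]
  bind d := ((Int -> a) -> (b -> a))
step 2: unify c ~ List List Bool  [subst: {d:=((Int -> a) -> (b -> a))} | 0 pending]
  bind c := List List Bool

Answer: c:=List List Bool d:=((Int -> a) -> (b -> a))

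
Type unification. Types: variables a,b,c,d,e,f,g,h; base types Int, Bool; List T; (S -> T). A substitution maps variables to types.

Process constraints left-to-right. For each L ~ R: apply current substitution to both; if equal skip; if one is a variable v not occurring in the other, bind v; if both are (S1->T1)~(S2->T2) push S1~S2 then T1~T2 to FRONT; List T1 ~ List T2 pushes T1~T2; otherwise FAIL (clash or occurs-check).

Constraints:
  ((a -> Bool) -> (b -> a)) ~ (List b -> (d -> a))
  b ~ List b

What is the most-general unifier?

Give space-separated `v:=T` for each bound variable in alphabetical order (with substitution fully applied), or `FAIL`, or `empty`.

step 1: unify ((a -> Bool) -> (b -> a)) ~ (List b -> (d -> a))  [subst: {-} | 1 pending]
  -> decompose arrow: push (a -> Bool)~List b, (b -> a)~(d -> a)
step 2: unify (a -> Bool) ~ List b  [subst: {-} | 2 pending]
  clash: (a -> Bool) vs List b

Answer: FAIL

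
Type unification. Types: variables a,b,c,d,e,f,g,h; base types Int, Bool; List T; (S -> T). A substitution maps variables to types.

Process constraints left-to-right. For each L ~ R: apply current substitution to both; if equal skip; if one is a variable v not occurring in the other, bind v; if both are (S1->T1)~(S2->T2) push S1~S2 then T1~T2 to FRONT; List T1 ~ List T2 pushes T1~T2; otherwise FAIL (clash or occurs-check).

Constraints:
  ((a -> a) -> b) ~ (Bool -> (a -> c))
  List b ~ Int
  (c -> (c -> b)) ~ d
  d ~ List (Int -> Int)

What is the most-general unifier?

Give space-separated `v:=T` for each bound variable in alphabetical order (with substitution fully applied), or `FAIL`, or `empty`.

step 1: unify ((a -> a) -> b) ~ (Bool -> (a -> c))  [subst: {-} | 3 pending]
  -> decompose arrow: push (a -> a)~Bool, b~(a -> c)
step 2: unify (a -> a) ~ Bool  [subst: {-} | 4 pending]
  clash: (a -> a) vs Bool

Answer: FAIL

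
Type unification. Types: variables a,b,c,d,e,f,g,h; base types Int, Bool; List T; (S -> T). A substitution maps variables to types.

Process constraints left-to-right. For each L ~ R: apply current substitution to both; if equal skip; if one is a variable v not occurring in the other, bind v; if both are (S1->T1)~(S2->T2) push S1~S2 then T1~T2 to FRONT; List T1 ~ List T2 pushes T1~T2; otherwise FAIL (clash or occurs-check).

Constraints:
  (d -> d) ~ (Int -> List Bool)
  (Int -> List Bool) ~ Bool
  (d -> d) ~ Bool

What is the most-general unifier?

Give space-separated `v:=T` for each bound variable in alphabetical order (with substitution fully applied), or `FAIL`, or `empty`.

step 1: unify (d -> d) ~ (Int -> List Bool)  [subst: {-} | 2 pending]
  -> decompose arrow: push d~Int, d~List Bool
step 2: unify d ~ Int  [subst: {-} | 3 pending]
  bind d := Int
step 3: unify Int ~ List Bool  [subst: {d:=Int} | 2 pending]
  clash: Int vs List Bool

Answer: FAIL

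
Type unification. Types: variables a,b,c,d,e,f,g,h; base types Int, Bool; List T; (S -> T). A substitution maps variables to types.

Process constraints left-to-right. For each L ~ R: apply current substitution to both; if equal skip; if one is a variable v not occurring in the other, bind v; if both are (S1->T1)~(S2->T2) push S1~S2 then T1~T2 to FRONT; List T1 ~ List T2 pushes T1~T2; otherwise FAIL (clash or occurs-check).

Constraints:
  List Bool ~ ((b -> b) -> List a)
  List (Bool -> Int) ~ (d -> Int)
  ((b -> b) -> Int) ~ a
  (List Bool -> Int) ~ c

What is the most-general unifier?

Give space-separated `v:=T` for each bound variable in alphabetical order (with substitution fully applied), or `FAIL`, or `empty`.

step 1: unify List Bool ~ ((b -> b) -> List a)  [subst: {-} | 3 pending]
  clash: List Bool vs ((b -> b) -> List a)

Answer: FAIL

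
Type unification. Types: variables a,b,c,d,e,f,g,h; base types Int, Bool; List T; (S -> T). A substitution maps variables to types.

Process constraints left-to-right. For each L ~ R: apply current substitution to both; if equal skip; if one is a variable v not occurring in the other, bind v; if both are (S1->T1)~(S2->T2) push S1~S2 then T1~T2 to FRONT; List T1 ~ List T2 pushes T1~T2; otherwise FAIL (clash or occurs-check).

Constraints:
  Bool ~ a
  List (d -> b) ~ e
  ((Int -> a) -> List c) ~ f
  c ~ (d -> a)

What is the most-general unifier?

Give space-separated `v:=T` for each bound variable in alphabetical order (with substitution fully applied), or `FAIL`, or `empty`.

step 1: unify Bool ~ a  [subst: {-} | 3 pending]
  bind a := Bool
step 2: unify List (d -> b) ~ e  [subst: {a:=Bool} | 2 pending]
  bind e := List (d -> b)
step 3: unify ((Int -> Bool) -> List c) ~ f  [subst: {a:=Bool, e:=List (d -> b)} | 1 pending]
  bind f := ((Int -> Bool) -> List c)
step 4: unify c ~ (d -> Bool)  [subst: {a:=Bool, e:=List (d -> b), f:=((Int -> Bool) -> List c)} | 0 pending]
  bind c := (d -> Bool)

Answer: a:=Bool c:=(d -> Bool) e:=List (d -> b) f:=((Int -> Bool) -> List (d -> Bool))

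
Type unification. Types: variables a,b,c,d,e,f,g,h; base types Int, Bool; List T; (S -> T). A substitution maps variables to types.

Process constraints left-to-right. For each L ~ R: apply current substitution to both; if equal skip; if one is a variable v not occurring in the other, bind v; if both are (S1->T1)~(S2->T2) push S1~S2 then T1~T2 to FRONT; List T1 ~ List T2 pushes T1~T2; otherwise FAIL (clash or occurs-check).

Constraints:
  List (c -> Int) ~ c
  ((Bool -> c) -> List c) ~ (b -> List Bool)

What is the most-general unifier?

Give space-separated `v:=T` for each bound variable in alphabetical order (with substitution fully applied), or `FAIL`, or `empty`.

Answer: FAIL

Derivation:
step 1: unify List (c -> Int) ~ c  [subst: {-} | 1 pending]
  occurs-check fail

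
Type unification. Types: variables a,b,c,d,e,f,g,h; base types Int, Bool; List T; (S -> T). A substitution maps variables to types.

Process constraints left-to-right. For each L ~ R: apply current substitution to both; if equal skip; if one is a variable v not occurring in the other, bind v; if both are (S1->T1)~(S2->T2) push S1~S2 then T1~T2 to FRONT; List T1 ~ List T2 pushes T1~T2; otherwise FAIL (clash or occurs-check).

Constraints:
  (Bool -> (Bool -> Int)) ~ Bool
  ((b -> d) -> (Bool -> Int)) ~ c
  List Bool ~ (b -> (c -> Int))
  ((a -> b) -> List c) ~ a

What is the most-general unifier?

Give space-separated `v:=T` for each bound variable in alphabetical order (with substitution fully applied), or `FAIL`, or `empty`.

step 1: unify (Bool -> (Bool -> Int)) ~ Bool  [subst: {-} | 3 pending]
  clash: (Bool -> (Bool -> Int)) vs Bool

Answer: FAIL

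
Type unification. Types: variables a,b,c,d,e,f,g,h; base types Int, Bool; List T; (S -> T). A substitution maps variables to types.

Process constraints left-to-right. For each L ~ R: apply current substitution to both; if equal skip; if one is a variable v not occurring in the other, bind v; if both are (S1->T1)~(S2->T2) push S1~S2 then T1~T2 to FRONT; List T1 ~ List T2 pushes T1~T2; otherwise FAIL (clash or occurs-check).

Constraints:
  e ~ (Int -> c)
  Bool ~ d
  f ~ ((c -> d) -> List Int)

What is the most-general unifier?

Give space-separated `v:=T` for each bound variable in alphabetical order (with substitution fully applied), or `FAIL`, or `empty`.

Answer: d:=Bool e:=(Int -> c) f:=((c -> Bool) -> List Int)

Derivation:
step 1: unify e ~ (Int -> c)  [subst: {-} | 2 pending]
  bind e := (Int -> c)
step 2: unify Bool ~ d  [subst: {e:=(Int -> c)} | 1 pending]
  bind d := Bool
step 3: unify f ~ ((c -> Bool) -> List Int)  [subst: {e:=(Int -> c), d:=Bool} | 0 pending]
  bind f := ((c -> Bool) -> List Int)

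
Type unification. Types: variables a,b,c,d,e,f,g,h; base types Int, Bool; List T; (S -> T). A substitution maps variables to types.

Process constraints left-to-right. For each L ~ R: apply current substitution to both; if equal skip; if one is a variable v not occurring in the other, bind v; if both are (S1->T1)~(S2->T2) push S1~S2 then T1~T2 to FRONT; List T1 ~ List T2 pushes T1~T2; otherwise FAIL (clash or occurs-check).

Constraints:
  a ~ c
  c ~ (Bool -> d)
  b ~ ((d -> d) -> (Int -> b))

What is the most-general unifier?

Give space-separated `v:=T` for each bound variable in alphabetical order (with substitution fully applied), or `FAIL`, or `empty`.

Answer: FAIL

Derivation:
step 1: unify a ~ c  [subst: {-} | 2 pending]
  bind a := c
step 2: unify c ~ (Bool -> d)  [subst: {a:=c} | 1 pending]
  bind c := (Bool -> d)
step 3: unify b ~ ((d -> d) -> (Int -> b))  [subst: {a:=c, c:=(Bool -> d)} | 0 pending]
  occurs-check fail: b in ((d -> d) -> (Int -> b))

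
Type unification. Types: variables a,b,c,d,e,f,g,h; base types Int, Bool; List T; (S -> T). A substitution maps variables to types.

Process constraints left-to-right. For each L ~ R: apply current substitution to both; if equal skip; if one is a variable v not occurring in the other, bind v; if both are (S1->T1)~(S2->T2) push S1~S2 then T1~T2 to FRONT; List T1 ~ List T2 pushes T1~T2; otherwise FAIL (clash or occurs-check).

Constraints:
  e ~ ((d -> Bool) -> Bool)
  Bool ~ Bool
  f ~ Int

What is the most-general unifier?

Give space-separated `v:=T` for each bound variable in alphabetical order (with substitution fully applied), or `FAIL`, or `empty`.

step 1: unify e ~ ((d -> Bool) -> Bool)  [subst: {-} | 2 pending]
  bind e := ((d -> Bool) -> Bool)
step 2: unify Bool ~ Bool  [subst: {e:=((d -> Bool) -> Bool)} | 1 pending]
  -> identical, skip
step 3: unify f ~ Int  [subst: {e:=((d -> Bool) -> Bool)} | 0 pending]
  bind f := Int

Answer: e:=((d -> Bool) -> Bool) f:=Int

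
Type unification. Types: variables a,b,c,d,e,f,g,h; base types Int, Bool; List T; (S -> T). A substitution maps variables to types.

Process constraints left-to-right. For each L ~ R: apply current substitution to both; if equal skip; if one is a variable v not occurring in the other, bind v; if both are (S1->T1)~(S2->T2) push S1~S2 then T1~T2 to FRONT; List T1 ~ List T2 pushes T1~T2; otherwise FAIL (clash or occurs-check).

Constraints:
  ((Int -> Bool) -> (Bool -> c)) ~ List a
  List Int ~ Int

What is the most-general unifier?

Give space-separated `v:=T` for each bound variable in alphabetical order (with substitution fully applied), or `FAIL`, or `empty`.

Answer: FAIL

Derivation:
step 1: unify ((Int -> Bool) -> (Bool -> c)) ~ List a  [subst: {-} | 1 pending]
  clash: ((Int -> Bool) -> (Bool -> c)) vs List a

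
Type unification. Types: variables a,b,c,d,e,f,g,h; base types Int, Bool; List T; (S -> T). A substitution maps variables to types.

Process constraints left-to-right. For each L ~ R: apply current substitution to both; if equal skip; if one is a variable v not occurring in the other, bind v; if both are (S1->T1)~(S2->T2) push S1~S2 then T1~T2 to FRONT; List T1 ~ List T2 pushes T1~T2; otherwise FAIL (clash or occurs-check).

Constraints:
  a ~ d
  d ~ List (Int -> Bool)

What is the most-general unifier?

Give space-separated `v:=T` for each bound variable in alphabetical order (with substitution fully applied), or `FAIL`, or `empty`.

Answer: a:=List (Int -> Bool) d:=List (Int -> Bool)

Derivation:
step 1: unify a ~ d  [subst: {-} | 1 pending]
  bind a := d
step 2: unify d ~ List (Int -> Bool)  [subst: {a:=d} | 0 pending]
  bind d := List (Int -> Bool)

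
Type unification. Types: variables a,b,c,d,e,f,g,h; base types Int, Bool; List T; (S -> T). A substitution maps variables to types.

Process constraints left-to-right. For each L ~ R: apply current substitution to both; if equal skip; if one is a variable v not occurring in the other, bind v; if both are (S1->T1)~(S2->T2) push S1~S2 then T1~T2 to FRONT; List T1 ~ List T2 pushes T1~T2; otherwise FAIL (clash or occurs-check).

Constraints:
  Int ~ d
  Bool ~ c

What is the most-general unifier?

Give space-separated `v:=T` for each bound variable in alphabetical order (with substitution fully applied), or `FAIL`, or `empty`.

step 1: unify Int ~ d  [subst: {-} | 1 pending]
  bind d := Int
step 2: unify Bool ~ c  [subst: {d:=Int} | 0 pending]
  bind c := Bool

Answer: c:=Bool d:=Int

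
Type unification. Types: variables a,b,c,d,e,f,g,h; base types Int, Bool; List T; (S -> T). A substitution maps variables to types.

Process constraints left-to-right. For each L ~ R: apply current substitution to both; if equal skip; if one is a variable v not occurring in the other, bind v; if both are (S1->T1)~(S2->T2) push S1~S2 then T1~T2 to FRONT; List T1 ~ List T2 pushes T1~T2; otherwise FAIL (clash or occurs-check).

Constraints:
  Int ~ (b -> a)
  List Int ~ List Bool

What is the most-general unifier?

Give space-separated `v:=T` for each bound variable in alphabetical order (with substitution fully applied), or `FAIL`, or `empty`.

Answer: FAIL

Derivation:
step 1: unify Int ~ (b -> a)  [subst: {-} | 1 pending]
  clash: Int vs (b -> a)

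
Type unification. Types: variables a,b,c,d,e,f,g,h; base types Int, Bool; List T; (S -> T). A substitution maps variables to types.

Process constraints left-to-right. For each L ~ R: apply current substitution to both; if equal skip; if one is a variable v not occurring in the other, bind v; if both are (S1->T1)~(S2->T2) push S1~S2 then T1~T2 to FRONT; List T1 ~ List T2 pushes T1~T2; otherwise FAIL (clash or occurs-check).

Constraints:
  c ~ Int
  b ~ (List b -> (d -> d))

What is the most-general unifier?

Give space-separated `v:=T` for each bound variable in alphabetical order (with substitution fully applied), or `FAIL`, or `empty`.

Answer: FAIL

Derivation:
step 1: unify c ~ Int  [subst: {-} | 1 pending]
  bind c := Int
step 2: unify b ~ (List b -> (d -> d))  [subst: {c:=Int} | 0 pending]
  occurs-check fail: b in (List b -> (d -> d))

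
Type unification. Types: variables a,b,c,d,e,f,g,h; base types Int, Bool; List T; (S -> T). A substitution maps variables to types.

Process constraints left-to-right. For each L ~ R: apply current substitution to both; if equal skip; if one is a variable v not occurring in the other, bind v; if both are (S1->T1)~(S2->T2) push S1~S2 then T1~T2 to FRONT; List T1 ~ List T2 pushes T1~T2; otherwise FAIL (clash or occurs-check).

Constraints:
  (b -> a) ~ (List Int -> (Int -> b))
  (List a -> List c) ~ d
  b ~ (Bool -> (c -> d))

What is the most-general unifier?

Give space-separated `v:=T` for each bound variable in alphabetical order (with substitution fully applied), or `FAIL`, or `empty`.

step 1: unify (b -> a) ~ (List Int -> (Int -> b))  [subst: {-} | 2 pending]
  -> decompose arrow: push b~List Int, a~(Int -> b)
step 2: unify b ~ List Int  [subst: {-} | 3 pending]
  bind b := List Int
step 3: unify a ~ (Int -> List Int)  [subst: {b:=List Int} | 2 pending]
  bind a := (Int -> List Int)
step 4: unify (List (Int -> List Int) -> List c) ~ d  [subst: {b:=List Int, a:=(Int -> List Int)} | 1 pending]
  bind d := (List (Int -> List Int) -> List c)
step 5: unify List Int ~ (Bool -> (c -> (List (Int -> List Int) -> List c)))  [subst: {b:=List Int, a:=(Int -> List Int), d:=(List (Int -> List Int) -> List c)} | 0 pending]
  clash: List Int vs (Bool -> (c -> (List (Int -> List Int) -> List c)))

Answer: FAIL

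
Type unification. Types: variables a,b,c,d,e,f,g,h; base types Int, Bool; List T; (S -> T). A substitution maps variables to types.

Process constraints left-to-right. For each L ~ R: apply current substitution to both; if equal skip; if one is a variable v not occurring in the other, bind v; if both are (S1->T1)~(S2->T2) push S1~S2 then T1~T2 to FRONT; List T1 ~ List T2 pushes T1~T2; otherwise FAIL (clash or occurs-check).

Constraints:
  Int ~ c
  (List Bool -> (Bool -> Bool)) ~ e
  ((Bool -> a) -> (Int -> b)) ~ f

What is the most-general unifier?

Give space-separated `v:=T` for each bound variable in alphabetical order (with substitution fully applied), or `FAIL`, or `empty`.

Answer: c:=Int e:=(List Bool -> (Bool -> Bool)) f:=((Bool -> a) -> (Int -> b))

Derivation:
step 1: unify Int ~ c  [subst: {-} | 2 pending]
  bind c := Int
step 2: unify (List Bool -> (Bool -> Bool)) ~ e  [subst: {c:=Int} | 1 pending]
  bind e := (List Bool -> (Bool -> Bool))
step 3: unify ((Bool -> a) -> (Int -> b)) ~ f  [subst: {c:=Int, e:=(List Bool -> (Bool -> Bool))} | 0 pending]
  bind f := ((Bool -> a) -> (Int -> b))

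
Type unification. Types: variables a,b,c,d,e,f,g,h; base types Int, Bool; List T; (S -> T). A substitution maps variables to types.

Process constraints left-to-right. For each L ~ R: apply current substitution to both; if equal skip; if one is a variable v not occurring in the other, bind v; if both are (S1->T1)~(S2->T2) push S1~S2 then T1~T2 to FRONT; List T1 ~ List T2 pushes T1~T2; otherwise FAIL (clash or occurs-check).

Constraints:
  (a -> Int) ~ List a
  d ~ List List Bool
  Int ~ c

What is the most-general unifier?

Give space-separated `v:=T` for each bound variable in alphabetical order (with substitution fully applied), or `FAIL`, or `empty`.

Answer: FAIL

Derivation:
step 1: unify (a -> Int) ~ List a  [subst: {-} | 2 pending]
  clash: (a -> Int) vs List a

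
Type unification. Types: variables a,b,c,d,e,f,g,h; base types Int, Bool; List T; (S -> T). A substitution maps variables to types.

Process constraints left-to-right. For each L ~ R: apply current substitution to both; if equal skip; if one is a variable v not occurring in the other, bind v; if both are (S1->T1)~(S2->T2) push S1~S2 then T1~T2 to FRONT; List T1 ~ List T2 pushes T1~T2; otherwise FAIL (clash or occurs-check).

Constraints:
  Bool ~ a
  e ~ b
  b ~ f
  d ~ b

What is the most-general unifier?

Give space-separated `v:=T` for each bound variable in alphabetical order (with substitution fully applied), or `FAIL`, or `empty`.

step 1: unify Bool ~ a  [subst: {-} | 3 pending]
  bind a := Bool
step 2: unify e ~ b  [subst: {a:=Bool} | 2 pending]
  bind e := b
step 3: unify b ~ f  [subst: {a:=Bool, e:=b} | 1 pending]
  bind b := f
step 4: unify d ~ f  [subst: {a:=Bool, e:=b, b:=f} | 0 pending]
  bind d := f

Answer: a:=Bool b:=f d:=f e:=f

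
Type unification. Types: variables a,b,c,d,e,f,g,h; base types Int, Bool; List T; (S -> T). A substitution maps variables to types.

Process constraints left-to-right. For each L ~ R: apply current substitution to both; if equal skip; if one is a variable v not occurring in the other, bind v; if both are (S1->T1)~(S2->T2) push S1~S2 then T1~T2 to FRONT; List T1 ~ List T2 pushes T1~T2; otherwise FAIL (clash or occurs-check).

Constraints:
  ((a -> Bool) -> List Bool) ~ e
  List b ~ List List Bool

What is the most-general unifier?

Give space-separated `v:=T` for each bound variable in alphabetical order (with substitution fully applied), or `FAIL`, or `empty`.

step 1: unify ((a -> Bool) -> List Bool) ~ e  [subst: {-} | 1 pending]
  bind e := ((a -> Bool) -> List Bool)
step 2: unify List b ~ List List Bool  [subst: {e:=((a -> Bool) -> List Bool)} | 0 pending]
  -> decompose List: push b~List Bool
step 3: unify b ~ List Bool  [subst: {e:=((a -> Bool) -> List Bool)} | 0 pending]
  bind b := List Bool

Answer: b:=List Bool e:=((a -> Bool) -> List Bool)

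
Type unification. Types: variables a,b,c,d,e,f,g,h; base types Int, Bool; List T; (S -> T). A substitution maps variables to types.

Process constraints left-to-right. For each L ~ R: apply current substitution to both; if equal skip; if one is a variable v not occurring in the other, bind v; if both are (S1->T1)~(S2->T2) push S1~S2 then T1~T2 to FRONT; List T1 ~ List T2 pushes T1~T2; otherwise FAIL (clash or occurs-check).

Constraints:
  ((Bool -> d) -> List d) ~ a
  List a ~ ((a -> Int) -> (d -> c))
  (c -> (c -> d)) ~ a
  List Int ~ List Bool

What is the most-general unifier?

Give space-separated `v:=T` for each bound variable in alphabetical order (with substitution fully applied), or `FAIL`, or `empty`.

Answer: FAIL

Derivation:
step 1: unify ((Bool -> d) -> List d) ~ a  [subst: {-} | 3 pending]
  bind a := ((Bool -> d) -> List d)
step 2: unify List ((Bool -> d) -> List d) ~ ((((Bool -> d) -> List d) -> Int) -> (d -> c))  [subst: {a:=((Bool -> d) -> List d)} | 2 pending]
  clash: List ((Bool -> d) -> List d) vs ((((Bool -> d) -> List d) -> Int) -> (d -> c))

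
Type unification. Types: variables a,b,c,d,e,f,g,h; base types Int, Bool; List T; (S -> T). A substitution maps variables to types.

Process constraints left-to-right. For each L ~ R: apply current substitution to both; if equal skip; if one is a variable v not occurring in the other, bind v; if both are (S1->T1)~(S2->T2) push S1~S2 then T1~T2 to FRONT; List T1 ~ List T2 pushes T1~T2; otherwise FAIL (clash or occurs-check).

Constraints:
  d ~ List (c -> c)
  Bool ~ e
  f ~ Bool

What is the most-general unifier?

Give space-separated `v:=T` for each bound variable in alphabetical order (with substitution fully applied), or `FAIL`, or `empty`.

Answer: d:=List (c -> c) e:=Bool f:=Bool

Derivation:
step 1: unify d ~ List (c -> c)  [subst: {-} | 2 pending]
  bind d := List (c -> c)
step 2: unify Bool ~ e  [subst: {d:=List (c -> c)} | 1 pending]
  bind e := Bool
step 3: unify f ~ Bool  [subst: {d:=List (c -> c), e:=Bool} | 0 pending]
  bind f := Bool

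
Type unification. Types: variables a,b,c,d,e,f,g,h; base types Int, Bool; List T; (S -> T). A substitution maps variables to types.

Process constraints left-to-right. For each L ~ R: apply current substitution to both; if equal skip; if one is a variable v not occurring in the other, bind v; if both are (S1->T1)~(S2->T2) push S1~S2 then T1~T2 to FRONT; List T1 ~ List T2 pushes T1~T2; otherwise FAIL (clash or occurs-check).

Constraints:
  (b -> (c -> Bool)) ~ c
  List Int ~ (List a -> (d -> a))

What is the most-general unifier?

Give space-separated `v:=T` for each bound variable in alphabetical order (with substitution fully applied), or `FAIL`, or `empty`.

Answer: FAIL

Derivation:
step 1: unify (b -> (c -> Bool)) ~ c  [subst: {-} | 1 pending]
  occurs-check fail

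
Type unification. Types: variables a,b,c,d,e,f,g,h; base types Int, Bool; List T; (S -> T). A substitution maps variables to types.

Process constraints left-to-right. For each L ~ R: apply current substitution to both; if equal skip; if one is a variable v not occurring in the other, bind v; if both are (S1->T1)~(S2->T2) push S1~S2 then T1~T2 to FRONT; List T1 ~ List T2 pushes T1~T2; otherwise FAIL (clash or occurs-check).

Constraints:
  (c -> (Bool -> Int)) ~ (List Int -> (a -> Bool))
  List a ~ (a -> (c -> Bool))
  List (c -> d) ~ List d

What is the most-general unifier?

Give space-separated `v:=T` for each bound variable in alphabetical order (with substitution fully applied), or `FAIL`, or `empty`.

step 1: unify (c -> (Bool -> Int)) ~ (List Int -> (a -> Bool))  [subst: {-} | 2 pending]
  -> decompose arrow: push c~List Int, (Bool -> Int)~(a -> Bool)
step 2: unify c ~ List Int  [subst: {-} | 3 pending]
  bind c := List Int
step 3: unify (Bool -> Int) ~ (a -> Bool)  [subst: {c:=List Int} | 2 pending]
  -> decompose arrow: push Bool~a, Int~Bool
step 4: unify Bool ~ a  [subst: {c:=List Int} | 3 pending]
  bind a := Bool
step 5: unify Int ~ Bool  [subst: {c:=List Int, a:=Bool} | 2 pending]
  clash: Int vs Bool

Answer: FAIL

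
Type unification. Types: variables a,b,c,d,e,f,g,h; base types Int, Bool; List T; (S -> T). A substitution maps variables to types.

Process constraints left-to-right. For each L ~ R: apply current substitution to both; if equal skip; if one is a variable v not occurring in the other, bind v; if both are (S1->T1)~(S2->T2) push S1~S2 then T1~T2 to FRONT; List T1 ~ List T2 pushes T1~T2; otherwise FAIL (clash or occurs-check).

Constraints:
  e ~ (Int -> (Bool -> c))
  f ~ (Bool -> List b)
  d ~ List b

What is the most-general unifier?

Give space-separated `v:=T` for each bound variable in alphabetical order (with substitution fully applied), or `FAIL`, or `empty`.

step 1: unify e ~ (Int -> (Bool -> c))  [subst: {-} | 2 pending]
  bind e := (Int -> (Bool -> c))
step 2: unify f ~ (Bool -> List b)  [subst: {e:=(Int -> (Bool -> c))} | 1 pending]
  bind f := (Bool -> List b)
step 3: unify d ~ List b  [subst: {e:=(Int -> (Bool -> c)), f:=(Bool -> List b)} | 0 pending]
  bind d := List b

Answer: d:=List b e:=(Int -> (Bool -> c)) f:=(Bool -> List b)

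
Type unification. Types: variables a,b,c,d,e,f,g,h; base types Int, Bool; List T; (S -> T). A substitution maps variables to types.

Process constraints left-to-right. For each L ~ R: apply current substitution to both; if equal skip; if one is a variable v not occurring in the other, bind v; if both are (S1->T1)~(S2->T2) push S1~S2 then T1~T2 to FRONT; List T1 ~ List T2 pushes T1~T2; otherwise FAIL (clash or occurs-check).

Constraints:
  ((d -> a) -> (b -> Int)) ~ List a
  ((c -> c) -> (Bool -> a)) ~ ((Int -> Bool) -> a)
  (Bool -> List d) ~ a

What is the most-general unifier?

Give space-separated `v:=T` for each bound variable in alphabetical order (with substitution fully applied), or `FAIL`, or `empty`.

Answer: FAIL

Derivation:
step 1: unify ((d -> a) -> (b -> Int)) ~ List a  [subst: {-} | 2 pending]
  clash: ((d -> a) -> (b -> Int)) vs List a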